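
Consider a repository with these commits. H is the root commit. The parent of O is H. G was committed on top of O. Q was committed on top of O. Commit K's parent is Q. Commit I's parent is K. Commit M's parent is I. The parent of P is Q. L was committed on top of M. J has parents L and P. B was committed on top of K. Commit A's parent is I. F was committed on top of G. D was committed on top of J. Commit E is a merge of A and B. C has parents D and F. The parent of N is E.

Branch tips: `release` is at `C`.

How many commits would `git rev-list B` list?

Walking parent pointers from B: reachable set = {B, H, K, O, Q}.
That is 5 commits.

5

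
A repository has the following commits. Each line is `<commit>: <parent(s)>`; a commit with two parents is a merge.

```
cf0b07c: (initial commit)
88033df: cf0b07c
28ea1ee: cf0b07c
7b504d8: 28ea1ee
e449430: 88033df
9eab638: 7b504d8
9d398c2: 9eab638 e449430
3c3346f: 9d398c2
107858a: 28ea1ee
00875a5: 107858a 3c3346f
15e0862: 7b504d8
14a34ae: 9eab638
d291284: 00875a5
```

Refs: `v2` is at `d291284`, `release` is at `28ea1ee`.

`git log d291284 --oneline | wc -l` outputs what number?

11

Walking parent pointers from d291284: reachable set = {00875a5, 107858a, 28ea1ee, 3c3346f, 7b504d8, 88033df, 9d398c2, 9eab638, cf0b07c, d291284, e449430}.
That is 11 commits.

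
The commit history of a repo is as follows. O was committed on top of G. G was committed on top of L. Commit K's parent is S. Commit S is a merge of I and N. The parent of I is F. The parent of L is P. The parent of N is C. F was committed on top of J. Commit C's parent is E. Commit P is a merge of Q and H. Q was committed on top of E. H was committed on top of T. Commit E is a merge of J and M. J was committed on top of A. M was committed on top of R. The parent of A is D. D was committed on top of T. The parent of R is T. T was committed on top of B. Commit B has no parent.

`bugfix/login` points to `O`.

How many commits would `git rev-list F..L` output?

Reachable from L: {A, B, D, E, H, J, L, M, P, Q, R, T}.
Reachable from F: {A, B, D, F, J, T}.
In L's history but not F's: {E, H, L, M, P, Q, R} — 7 commits.

7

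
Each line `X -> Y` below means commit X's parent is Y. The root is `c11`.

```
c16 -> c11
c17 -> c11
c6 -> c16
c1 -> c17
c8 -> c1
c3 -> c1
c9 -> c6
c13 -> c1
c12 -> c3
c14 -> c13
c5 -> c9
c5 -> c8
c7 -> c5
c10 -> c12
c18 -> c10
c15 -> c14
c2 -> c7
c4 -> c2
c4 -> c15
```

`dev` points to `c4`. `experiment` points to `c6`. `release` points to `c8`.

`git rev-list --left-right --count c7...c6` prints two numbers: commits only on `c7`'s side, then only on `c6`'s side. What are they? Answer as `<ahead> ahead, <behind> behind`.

Reachable from c7: {c1, c11, c16, c17, c5, c6, c7, c8, c9}.
Reachable from c6: {c11, c16, c6}.
Only in c7's history (ahead): {c1, c17, c5, c7, c8, c9} — 6.
Only in c6's history (behind): {} — 0.

6 ahead, 0 behind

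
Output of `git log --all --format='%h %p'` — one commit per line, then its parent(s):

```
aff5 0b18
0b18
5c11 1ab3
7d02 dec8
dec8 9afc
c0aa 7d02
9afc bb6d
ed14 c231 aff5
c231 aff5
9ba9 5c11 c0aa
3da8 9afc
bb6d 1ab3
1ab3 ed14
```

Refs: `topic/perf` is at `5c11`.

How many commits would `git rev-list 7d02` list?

Walking parent pointers from 7d02: reachable set = {0b18, 1ab3, 7d02, 9afc, aff5, bb6d, c231, dec8, ed14}.
That is 9 commits.

9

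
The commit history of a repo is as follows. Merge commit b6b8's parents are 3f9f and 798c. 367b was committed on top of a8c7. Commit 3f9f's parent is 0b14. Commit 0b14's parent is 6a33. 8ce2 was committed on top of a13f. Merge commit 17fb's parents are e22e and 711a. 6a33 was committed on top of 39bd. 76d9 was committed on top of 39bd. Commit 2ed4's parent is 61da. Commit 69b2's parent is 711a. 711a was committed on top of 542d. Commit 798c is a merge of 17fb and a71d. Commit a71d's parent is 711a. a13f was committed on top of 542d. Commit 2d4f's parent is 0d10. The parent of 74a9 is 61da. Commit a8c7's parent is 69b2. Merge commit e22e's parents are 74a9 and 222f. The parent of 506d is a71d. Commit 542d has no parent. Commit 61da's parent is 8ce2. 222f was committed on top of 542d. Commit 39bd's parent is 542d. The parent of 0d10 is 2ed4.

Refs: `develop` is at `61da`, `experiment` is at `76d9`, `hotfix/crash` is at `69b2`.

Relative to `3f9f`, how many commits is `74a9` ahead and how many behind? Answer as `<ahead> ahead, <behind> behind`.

Reachable from 74a9: {542d, 61da, 74a9, 8ce2, a13f}.
Reachable from 3f9f: {0b14, 39bd, 3f9f, 542d, 6a33}.
Only in 74a9's history (ahead): {61da, 74a9, 8ce2, a13f} — 4.
Only in 3f9f's history (behind): {0b14, 39bd, 3f9f, 6a33} — 4.

4 ahead, 4 behind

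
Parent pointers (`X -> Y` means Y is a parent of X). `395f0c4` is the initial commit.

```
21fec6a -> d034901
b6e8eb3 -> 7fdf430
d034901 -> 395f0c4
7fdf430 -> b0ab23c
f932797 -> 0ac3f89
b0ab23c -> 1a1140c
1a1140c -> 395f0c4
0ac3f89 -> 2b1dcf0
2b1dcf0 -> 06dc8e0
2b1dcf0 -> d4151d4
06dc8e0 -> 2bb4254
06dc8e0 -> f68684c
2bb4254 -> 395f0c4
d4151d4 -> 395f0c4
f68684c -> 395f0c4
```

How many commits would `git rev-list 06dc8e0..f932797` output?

Reachable from f932797: {06dc8e0, 0ac3f89, 2b1dcf0, 2bb4254, 395f0c4, d4151d4, f68684c, f932797}.
Reachable from 06dc8e0: {06dc8e0, 2bb4254, 395f0c4, f68684c}.
In f932797's history but not 06dc8e0's: {0ac3f89, 2b1dcf0, d4151d4, f932797} — 4 commits.

4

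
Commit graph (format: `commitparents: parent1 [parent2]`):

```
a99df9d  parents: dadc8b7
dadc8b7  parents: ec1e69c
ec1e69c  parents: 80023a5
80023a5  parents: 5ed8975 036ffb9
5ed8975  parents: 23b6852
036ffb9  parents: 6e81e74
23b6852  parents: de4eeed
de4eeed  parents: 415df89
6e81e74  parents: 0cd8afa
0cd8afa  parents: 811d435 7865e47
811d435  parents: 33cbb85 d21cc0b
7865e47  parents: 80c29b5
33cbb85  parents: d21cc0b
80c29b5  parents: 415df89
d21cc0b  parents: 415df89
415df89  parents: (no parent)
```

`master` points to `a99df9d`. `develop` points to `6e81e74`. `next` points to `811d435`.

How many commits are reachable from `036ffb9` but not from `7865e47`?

6

Reachable from 036ffb9: {036ffb9, 0cd8afa, 33cbb85, 415df89, 6e81e74, 7865e47, 80c29b5, 811d435, d21cc0b}.
Reachable from 7865e47: {415df89, 7865e47, 80c29b5}.
In 036ffb9's history but not 7865e47's: {036ffb9, 0cd8afa, 33cbb85, 6e81e74, 811d435, d21cc0b} — 6 commits.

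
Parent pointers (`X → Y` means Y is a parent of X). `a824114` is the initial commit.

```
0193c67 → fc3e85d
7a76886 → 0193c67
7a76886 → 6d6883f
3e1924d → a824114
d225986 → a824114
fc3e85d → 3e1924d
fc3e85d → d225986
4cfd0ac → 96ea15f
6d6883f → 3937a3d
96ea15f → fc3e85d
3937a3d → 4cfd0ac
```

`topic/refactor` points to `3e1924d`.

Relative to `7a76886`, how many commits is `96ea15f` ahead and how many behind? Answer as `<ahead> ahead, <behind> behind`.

Reachable from 96ea15f: {3e1924d, 96ea15f, a824114, d225986, fc3e85d}.
Reachable from 7a76886: {0193c67, 3937a3d, 3e1924d, 4cfd0ac, 6d6883f, 7a76886, 96ea15f, a824114, d225986, fc3e85d}.
Only in 96ea15f's history (ahead): {} — 0.
Only in 7a76886's history (behind): {0193c67, 3937a3d, 4cfd0ac, 6d6883f, 7a76886} — 5.

0 ahead, 5 behind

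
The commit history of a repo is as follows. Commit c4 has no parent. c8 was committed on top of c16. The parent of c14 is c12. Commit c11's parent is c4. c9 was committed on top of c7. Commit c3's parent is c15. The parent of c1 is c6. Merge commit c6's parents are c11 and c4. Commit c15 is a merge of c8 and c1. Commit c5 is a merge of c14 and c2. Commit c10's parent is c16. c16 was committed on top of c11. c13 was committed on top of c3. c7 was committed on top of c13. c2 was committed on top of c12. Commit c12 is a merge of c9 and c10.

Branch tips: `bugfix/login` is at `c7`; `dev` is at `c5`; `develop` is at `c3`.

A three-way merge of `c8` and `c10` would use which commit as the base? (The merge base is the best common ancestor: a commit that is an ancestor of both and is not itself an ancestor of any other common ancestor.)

c16

Ancestors of c8: {c11, c16, c4, c8}.
Ancestors of c10: {c10, c11, c16, c4}.
Common ancestors: {c11, c16, c4}.
Among these, c16 is not an ancestor of any other common ancestor — it is the merge base.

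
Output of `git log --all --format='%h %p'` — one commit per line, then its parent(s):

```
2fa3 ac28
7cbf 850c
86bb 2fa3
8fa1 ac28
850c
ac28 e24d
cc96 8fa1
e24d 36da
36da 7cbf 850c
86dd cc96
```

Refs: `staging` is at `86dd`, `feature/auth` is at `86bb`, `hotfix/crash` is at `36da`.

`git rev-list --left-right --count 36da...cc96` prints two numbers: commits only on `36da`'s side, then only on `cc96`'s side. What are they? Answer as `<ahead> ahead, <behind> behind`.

Reachable from 36da: {36da, 7cbf, 850c}.
Reachable from cc96: {36da, 7cbf, 850c, 8fa1, ac28, cc96, e24d}.
Only in 36da's history (ahead): {} — 0.
Only in cc96's history (behind): {8fa1, ac28, cc96, e24d} — 4.

0 ahead, 4 behind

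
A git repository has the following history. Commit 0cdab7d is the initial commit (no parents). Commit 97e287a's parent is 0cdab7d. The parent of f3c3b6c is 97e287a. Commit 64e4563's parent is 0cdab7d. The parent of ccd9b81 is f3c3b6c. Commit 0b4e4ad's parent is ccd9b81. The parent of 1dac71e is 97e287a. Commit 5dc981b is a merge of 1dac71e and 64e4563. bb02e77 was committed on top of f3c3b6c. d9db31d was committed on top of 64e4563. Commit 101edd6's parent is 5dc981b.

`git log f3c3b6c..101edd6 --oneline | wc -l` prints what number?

Reachable from 101edd6: {0cdab7d, 101edd6, 1dac71e, 5dc981b, 64e4563, 97e287a}.
Reachable from f3c3b6c: {0cdab7d, 97e287a, f3c3b6c}.
In 101edd6's history but not f3c3b6c's: {101edd6, 1dac71e, 5dc981b, 64e4563} — 4 commits.

4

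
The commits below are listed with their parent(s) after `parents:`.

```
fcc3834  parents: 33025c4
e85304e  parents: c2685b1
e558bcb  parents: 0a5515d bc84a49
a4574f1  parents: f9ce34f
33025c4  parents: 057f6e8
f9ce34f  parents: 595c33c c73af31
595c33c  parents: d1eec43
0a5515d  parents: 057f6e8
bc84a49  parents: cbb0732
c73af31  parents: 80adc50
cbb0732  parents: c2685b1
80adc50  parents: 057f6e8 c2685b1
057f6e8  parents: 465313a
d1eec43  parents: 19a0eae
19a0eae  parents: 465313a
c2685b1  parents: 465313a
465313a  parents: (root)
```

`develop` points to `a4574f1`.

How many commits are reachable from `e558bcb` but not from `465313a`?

Reachable from e558bcb: {057f6e8, 0a5515d, 465313a, bc84a49, c2685b1, cbb0732, e558bcb}.
Reachable from 465313a: {465313a}.
In e558bcb's history but not 465313a's: {057f6e8, 0a5515d, bc84a49, c2685b1, cbb0732, e558bcb} — 6 commits.

6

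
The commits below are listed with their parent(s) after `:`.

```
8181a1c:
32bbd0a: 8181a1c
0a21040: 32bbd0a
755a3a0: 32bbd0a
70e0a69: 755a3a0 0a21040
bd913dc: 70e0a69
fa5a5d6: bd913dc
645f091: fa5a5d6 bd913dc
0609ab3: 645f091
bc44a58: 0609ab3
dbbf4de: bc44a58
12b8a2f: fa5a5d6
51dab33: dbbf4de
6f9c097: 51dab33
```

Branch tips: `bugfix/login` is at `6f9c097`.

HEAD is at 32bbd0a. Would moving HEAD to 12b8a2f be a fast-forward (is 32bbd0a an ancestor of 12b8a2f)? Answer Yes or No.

A fast-forward from 32bbd0a to 12b8a2f is possible iff 32bbd0a is an ancestor of 12b8a2f.
Ancestors of 12b8a2f: {0a21040, 12b8a2f, 32bbd0a, 70e0a69, 755a3a0, 8181a1c, bd913dc, fa5a5d6}.
32bbd0a is among them, so fast-forward is possible.

Yes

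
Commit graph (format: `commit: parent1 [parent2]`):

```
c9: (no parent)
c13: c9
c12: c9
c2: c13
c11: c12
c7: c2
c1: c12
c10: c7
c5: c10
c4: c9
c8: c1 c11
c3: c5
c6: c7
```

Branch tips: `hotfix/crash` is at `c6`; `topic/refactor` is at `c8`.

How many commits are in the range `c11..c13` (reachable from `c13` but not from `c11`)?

1

Reachable from c13: {c13, c9}.
Reachable from c11: {c11, c12, c9}.
In c13's history but not c11's: {c13} — 1 commit.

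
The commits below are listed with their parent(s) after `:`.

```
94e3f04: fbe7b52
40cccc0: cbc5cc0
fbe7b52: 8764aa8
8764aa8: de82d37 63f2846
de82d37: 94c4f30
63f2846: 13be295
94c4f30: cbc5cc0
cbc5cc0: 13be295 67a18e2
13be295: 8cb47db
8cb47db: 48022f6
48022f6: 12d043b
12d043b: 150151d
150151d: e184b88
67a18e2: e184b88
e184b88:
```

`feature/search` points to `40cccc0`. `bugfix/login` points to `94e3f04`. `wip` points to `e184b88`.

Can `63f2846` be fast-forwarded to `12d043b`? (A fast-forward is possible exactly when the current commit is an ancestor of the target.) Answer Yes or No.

No

A fast-forward from 63f2846 to 12d043b is possible iff 63f2846 is an ancestor of 12d043b.
Ancestors of 12d043b: {12d043b, 150151d, e184b88}.
63f2846 is not among them, so fast-forward is not possible.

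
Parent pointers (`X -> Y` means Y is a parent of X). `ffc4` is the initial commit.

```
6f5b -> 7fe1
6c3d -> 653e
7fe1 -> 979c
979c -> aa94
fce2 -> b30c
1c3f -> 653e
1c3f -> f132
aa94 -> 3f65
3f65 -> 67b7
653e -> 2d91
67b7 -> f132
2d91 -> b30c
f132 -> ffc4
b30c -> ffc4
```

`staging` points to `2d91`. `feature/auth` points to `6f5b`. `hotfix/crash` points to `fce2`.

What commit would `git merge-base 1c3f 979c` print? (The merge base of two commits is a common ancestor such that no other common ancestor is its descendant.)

Ancestors of 1c3f: {1c3f, 2d91, 653e, b30c, f132, ffc4}.
Ancestors of 979c: {3f65, 67b7, 979c, aa94, f132, ffc4}.
Common ancestors: {f132, ffc4}.
Among these, f132 is not an ancestor of any other common ancestor — it is the merge base.

f132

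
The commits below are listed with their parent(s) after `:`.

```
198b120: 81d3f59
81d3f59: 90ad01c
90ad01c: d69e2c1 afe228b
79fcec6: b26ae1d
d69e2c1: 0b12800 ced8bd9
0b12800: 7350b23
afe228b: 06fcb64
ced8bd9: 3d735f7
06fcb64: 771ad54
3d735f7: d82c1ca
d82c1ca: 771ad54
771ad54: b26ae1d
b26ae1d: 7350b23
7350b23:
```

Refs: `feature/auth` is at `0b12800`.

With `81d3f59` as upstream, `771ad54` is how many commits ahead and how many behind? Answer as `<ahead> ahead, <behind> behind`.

Reachable from 771ad54: {7350b23, 771ad54, b26ae1d}.
Reachable from 81d3f59: {06fcb64, 0b12800, 3d735f7, 7350b23, 771ad54, 81d3f59, 90ad01c, afe228b, b26ae1d, ced8bd9, d69e2c1, d82c1ca}.
Only in 771ad54's history (ahead): {} — 0.
Only in 81d3f59's history (behind): {06fcb64, 0b12800, 3d735f7, 81d3f59, 90ad01c, afe228b, ced8bd9, d69e2c1, d82c1ca} — 9.

0 ahead, 9 behind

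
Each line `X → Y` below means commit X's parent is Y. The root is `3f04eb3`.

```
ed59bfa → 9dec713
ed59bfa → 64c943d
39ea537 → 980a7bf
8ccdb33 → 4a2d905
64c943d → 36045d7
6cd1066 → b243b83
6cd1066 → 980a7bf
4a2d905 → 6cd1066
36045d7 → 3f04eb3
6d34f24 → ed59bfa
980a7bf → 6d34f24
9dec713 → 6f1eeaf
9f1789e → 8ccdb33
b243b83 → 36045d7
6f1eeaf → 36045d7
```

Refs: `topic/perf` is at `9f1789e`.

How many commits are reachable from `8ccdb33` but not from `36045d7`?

Reachable from 8ccdb33: {36045d7, 3f04eb3, 4a2d905, 64c943d, 6cd1066, 6d34f24, 6f1eeaf, 8ccdb33, 980a7bf, 9dec713, b243b83, ed59bfa}.
Reachable from 36045d7: {36045d7, 3f04eb3}.
In 8ccdb33's history but not 36045d7's: {4a2d905, 64c943d, 6cd1066, 6d34f24, 6f1eeaf, 8ccdb33, 980a7bf, 9dec713, b243b83, ed59bfa} — 10 commits.

10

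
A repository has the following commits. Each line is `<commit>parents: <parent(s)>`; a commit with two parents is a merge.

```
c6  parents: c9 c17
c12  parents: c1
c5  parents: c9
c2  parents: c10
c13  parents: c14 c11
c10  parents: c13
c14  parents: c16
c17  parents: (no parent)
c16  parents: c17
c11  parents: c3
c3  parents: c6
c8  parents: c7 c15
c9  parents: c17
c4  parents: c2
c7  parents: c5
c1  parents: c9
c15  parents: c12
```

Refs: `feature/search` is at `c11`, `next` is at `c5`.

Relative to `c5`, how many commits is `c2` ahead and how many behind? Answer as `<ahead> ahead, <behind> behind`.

8 ahead, 1 behind

Reachable from c2: {c10, c11, c13, c14, c16, c17, c2, c3, c6, c9}.
Reachable from c5: {c17, c5, c9}.
Only in c2's history (ahead): {c10, c11, c13, c14, c16, c2, c3, c6} — 8.
Only in c5's history (behind): {c5} — 1.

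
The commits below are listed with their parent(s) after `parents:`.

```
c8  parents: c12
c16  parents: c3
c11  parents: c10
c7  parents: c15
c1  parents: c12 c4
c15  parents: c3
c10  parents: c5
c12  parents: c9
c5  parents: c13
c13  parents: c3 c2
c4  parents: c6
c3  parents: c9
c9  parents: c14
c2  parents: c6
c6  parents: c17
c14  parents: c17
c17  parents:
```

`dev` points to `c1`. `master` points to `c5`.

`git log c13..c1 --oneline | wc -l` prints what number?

Reachable from c1: {c1, c12, c14, c17, c4, c6, c9}.
Reachable from c13: {c13, c14, c17, c2, c3, c6, c9}.
In c1's history but not c13's: {c1, c12, c4} — 3 commits.

3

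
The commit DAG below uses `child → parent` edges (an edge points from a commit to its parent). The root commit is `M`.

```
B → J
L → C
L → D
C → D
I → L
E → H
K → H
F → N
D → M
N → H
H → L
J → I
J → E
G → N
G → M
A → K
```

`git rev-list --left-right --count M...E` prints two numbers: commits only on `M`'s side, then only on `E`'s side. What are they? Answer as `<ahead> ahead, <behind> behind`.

0 ahead, 5 behind

Reachable from M: {M}.
Reachable from E: {C, D, E, H, L, M}.
Only in M's history (ahead): {} — 0.
Only in E's history (behind): {C, D, E, H, L} — 5.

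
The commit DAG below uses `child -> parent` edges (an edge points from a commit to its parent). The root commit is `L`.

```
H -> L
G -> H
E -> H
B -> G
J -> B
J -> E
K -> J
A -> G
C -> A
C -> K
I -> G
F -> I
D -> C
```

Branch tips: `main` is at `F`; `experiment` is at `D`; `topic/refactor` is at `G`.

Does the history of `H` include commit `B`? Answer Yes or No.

Ancestors of H: {H, L}.
B is not in that set, so it is not an ancestor of H.

No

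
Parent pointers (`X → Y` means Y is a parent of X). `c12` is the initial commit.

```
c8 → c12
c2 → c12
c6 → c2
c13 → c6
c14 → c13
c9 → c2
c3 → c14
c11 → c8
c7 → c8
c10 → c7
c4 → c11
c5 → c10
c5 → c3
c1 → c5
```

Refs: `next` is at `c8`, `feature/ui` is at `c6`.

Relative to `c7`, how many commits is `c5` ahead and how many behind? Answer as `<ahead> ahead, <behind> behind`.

Reachable from c5: {c10, c12, c13, c14, c2, c3, c5, c6, c7, c8}.
Reachable from c7: {c12, c7, c8}.
Only in c5's history (ahead): {c10, c13, c14, c2, c3, c5, c6} — 7.
Only in c7's history (behind): {} — 0.

7 ahead, 0 behind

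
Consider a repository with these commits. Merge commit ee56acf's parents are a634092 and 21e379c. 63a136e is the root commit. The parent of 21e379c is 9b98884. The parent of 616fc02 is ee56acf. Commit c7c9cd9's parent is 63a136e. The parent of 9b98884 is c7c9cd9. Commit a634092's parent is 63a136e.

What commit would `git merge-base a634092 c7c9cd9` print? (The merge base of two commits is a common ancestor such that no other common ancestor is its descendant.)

63a136e

Ancestors of a634092: {63a136e, a634092}.
Ancestors of c7c9cd9: {63a136e, c7c9cd9}.
Common ancestors: {63a136e}.
The only common ancestor is 63a136e, so it is the merge base.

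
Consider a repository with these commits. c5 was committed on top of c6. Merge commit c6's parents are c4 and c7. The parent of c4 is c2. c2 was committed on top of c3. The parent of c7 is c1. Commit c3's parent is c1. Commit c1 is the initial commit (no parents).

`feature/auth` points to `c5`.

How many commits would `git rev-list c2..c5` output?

4

Reachable from c5: {c1, c2, c3, c4, c5, c6, c7}.
Reachable from c2: {c1, c2, c3}.
In c5's history but not c2's: {c4, c5, c6, c7} — 4 commits.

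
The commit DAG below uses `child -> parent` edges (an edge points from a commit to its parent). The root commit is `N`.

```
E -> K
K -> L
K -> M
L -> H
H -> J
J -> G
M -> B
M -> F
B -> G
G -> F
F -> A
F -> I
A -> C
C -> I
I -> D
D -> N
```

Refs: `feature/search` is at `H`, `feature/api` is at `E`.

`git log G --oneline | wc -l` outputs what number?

7

Walking parent pointers from G: reachable set = {A, C, D, F, G, I, N}.
That is 7 commits.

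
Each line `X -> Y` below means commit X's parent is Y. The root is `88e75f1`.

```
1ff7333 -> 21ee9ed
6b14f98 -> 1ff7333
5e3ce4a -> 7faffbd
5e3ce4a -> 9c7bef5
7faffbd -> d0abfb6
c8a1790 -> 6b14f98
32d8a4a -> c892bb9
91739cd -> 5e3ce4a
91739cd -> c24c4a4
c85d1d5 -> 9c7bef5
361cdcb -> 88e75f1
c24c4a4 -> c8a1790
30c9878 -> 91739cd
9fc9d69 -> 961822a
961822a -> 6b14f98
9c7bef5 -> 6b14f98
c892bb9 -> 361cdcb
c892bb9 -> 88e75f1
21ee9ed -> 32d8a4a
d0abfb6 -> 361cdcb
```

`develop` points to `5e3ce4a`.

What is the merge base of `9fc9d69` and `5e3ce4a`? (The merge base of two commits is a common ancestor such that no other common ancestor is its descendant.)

Ancestors of 9fc9d69: {1ff7333, 21ee9ed, 32d8a4a, 361cdcb, 6b14f98, 88e75f1, 961822a, 9fc9d69, c892bb9}.
Ancestors of 5e3ce4a: {1ff7333, 21ee9ed, 32d8a4a, 361cdcb, 5e3ce4a, 6b14f98, 7faffbd, 88e75f1, 9c7bef5, c892bb9, d0abfb6}.
Common ancestors: {1ff7333, 21ee9ed, 32d8a4a, 361cdcb, 6b14f98, 88e75f1, c892bb9}.
Among these, 6b14f98 is not an ancestor of any other common ancestor — it is the merge base.

6b14f98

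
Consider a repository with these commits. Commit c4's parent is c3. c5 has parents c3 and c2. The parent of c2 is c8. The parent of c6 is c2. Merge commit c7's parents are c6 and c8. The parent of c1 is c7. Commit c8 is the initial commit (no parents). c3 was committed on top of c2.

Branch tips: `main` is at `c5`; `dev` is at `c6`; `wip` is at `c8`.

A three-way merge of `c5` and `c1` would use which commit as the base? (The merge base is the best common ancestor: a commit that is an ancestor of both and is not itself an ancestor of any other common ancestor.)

Ancestors of c5: {c2, c3, c5, c8}.
Ancestors of c1: {c1, c2, c6, c7, c8}.
Common ancestors: {c2, c8}.
Among these, c2 is not an ancestor of any other common ancestor — it is the merge base.

c2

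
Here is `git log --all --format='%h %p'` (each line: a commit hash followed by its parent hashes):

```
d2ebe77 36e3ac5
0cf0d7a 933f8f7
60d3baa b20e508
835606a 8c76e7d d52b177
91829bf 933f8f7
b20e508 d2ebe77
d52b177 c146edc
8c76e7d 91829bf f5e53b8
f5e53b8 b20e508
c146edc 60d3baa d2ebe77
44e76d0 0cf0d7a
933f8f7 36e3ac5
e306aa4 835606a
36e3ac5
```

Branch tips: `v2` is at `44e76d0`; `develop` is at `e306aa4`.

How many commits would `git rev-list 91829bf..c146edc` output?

4

Reachable from c146edc: {36e3ac5, 60d3baa, b20e508, c146edc, d2ebe77}.
Reachable from 91829bf: {36e3ac5, 91829bf, 933f8f7}.
In c146edc's history but not 91829bf's: {60d3baa, b20e508, c146edc, d2ebe77} — 4 commits.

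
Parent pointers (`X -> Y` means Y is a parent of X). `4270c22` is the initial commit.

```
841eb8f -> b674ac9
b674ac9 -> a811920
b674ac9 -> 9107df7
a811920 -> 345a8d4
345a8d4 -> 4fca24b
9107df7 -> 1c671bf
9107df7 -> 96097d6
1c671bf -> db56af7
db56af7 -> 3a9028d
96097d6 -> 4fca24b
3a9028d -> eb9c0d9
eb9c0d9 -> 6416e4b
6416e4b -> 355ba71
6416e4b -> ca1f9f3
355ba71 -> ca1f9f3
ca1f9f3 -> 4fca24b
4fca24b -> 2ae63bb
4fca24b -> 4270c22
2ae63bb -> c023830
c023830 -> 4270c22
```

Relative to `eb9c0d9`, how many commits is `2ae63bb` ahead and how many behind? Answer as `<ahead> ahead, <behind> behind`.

0 ahead, 5 behind

Reachable from 2ae63bb: {2ae63bb, 4270c22, c023830}.
Reachable from eb9c0d9: {2ae63bb, 355ba71, 4270c22, 4fca24b, 6416e4b, c023830, ca1f9f3, eb9c0d9}.
Only in 2ae63bb's history (ahead): {} — 0.
Only in eb9c0d9's history (behind): {355ba71, 4fca24b, 6416e4b, ca1f9f3, eb9c0d9} — 5.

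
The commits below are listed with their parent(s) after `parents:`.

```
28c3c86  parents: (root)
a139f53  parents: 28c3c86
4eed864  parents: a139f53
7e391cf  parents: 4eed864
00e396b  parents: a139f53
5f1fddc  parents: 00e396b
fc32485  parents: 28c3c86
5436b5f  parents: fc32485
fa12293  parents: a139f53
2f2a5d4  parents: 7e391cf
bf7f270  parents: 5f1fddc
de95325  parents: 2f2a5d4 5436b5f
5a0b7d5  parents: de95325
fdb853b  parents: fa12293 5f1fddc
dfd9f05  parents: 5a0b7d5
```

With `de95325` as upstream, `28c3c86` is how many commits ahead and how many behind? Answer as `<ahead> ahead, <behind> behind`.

Reachable from 28c3c86: {28c3c86}.
Reachable from de95325: {28c3c86, 2f2a5d4, 4eed864, 5436b5f, 7e391cf, a139f53, de95325, fc32485}.
Only in 28c3c86's history (ahead): {} — 0.
Only in de95325's history (behind): {2f2a5d4, 4eed864, 5436b5f, 7e391cf, a139f53, de95325, fc32485} — 7.

0 ahead, 7 behind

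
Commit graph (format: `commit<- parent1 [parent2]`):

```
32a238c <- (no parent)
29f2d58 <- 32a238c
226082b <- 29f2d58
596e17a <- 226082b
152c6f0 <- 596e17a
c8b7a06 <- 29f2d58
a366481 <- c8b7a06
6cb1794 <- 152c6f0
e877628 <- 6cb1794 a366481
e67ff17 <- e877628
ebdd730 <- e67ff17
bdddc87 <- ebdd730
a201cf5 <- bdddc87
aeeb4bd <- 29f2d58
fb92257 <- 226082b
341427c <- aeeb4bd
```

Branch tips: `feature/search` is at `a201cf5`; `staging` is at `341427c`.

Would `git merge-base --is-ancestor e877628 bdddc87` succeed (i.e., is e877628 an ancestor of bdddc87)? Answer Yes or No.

Yes

Ancestors of bdddc87 (commits reachable by following parents): {152c6f0, 226082b, 29f2d58, 32a238c, 596e17a, 6cb1794, a366481, bdddc87, c8b7a06, e67ff17, e877628, ebdd730}.
e877628 is in that set, so it is an ancestor of bdddc87.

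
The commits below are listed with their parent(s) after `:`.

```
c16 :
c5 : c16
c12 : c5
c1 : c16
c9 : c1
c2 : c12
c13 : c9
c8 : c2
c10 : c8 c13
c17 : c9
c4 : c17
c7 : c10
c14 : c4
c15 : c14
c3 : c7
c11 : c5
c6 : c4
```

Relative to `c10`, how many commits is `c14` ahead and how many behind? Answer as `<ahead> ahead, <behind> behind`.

3 ahead, 6 behind

Reachable from c14: {c1, c14, c16, c17, c4, c9}.
Reachable from c10: {c1, c10, c12, c13, c16, c2, c5, c8, c9}.
Only in c14's history (ahead): {c14, c17, c4} — 3.
Only in c10's history (behind): {c10, c12, c13, c2, c5, c8} — 6.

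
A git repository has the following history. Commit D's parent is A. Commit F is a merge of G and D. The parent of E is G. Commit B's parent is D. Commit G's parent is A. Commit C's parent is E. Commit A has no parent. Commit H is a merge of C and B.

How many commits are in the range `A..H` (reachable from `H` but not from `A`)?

Reachable from H: {A, B, C, D, E, G, H}.
Reachable from A: {A}.
In H's history but not A's: {B, C, D, E, G, H} — 6 commits.

6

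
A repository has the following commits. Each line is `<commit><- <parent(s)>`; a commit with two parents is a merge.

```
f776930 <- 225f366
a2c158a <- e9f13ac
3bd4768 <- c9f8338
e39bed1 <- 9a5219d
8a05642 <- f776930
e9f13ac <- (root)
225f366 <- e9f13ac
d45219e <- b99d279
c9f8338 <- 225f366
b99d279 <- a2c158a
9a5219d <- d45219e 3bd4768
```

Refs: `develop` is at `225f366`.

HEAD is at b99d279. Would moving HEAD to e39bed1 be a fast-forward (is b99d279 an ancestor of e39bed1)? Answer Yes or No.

A fast-forward from b99d279 to e39bed1 is possible iff b99d279 is an ancestor of e39bed1.
Ancestors of e39bed1: {225f366, 3bd4768, 9a5219d, a2c158a, b99d279, c9f8338, d45219e, e39bed1, e9f13ac}.
b99d279 is among them, so fast-forward is possible.

Yes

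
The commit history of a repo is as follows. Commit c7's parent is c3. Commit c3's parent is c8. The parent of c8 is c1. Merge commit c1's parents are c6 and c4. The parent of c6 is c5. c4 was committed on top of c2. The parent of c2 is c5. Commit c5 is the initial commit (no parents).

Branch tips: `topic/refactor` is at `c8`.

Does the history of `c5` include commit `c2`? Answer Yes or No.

No

Ancestors of c5: {c5}.
c2 is not in that set, so it is not an ancestor of c5.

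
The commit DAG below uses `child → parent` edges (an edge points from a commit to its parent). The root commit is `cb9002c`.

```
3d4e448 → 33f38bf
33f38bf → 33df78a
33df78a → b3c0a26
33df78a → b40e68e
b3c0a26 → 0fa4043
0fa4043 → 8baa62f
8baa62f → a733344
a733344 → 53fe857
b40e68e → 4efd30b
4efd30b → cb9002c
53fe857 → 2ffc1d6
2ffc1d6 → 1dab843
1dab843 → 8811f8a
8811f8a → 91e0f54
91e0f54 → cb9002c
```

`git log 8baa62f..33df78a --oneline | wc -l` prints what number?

Reachable from 33df78a: {0fa4043, 1dab843, 2ffc1d6, 33df78a, 4efd30b, 53fe857, 8811f8a, 8baa62f, 91e0f54, a733344, b3c0a26, b40e68e, cb9002c}.
Reachable from 8baa62f: {1dab843, 2ffc1d6, 53fe857, 8811f8a, 8baa62f, 91e0f54, a733344, cb9002c}.
In 33df78a's history but not 8baa62f's: {0fa4043, 33df78a, 4efd30b, b3c0a26, b40e68e} — 5 commits.

5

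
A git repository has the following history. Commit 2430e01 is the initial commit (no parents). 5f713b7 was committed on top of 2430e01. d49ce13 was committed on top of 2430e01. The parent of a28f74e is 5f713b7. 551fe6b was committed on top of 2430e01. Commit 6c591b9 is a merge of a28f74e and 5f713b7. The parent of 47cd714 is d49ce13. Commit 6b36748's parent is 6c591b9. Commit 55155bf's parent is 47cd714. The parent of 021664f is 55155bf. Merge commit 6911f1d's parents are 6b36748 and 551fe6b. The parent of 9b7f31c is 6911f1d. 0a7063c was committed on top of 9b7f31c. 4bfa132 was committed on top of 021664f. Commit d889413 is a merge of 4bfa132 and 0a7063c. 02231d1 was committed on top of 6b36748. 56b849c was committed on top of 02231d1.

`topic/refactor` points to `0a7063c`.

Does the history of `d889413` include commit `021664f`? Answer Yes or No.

Yes

Ancestors of d889413 (commits reachable by following parents): {021664f, 0a7063c, 2430e01, 47cd714, 4bfa132, 55155bf, 551fe6b, 5f713b7, 6911f1d, 6b36748, 6c591b9, 9b7f31c, a28f74e, d49ce13, d889413}.
021664f is in that set, so it is an ancestor of d889413.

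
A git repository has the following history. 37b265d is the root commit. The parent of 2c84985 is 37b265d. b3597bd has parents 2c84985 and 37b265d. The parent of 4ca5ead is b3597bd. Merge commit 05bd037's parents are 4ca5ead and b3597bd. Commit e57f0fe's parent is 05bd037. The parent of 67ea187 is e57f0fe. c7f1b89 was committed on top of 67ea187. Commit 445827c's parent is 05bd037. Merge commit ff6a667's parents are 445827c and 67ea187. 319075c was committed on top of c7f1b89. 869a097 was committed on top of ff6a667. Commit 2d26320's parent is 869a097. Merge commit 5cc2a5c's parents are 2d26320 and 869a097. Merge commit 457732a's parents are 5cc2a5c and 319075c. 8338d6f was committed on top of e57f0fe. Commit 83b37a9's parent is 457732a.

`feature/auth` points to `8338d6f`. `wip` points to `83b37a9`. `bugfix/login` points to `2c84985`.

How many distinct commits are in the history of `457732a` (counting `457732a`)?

15

Walking parent pointers from 457732a: reachable set = {05bd037, 2c84985, 2d26320, 319075c, 37b265d, 445827c, 457732a, 4ca5ead, 5cc2a5c, 67ea187, 869a097, b3597bd, c7f1b89, e57f0fe, ff6a667}.
That is 15 commits.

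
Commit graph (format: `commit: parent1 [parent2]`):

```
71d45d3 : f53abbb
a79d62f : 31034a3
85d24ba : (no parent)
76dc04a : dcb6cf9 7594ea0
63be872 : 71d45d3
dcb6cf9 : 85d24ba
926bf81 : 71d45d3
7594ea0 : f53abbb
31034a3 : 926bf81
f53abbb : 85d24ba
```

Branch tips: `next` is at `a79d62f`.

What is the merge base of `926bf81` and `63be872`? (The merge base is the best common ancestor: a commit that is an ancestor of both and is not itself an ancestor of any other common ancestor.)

Ancestors of 926bf81: {71d45d3, 85d24ba, 926bf81, f53abbb}.
Ancestors of 63be872: {63be872, 71d45d3, 85d24ba, f53abbb}.
Common ancestors: {71d45d3, 85d24ba, f53abbb}.
Among these, 71d45d3 is not an ancestor of any other common ancestor — it is the merge base.

71d45d3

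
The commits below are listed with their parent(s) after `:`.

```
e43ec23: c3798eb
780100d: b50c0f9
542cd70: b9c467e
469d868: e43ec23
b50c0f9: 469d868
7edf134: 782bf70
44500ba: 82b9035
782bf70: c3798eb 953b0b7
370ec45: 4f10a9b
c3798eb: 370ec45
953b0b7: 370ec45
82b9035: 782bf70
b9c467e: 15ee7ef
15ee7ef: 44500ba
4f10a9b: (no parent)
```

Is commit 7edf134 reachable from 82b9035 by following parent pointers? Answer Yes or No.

Ancestors of 82b9035: {370ec45, 4f10a9b, 782bf70, 82b9035, 953b0b7, c3798eb}.
7edf134 is not in that set, so it is not an ancestor of 82b9035.

No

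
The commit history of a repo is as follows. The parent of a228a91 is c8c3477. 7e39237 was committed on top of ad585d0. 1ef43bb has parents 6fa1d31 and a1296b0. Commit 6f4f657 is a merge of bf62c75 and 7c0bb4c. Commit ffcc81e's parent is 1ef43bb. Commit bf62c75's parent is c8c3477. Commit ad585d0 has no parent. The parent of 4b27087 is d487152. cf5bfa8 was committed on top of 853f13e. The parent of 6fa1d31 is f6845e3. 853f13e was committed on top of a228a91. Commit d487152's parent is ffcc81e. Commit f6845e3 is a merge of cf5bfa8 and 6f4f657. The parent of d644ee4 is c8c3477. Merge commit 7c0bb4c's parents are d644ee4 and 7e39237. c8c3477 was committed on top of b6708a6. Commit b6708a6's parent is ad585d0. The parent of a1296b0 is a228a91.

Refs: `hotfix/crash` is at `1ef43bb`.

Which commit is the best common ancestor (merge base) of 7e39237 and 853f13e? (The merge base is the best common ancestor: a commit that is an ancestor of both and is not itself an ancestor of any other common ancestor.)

ad585d0

Ancestors of 7e39237: {7e39237, ad585d0}.
Ancestors of 853f13e: {853f13e, a228a91, ad585d0, b6708a6, c8c3477}.
Common ancestors: {ad585d0}.
The only common ancestor is ad585d0, so it is the merge base.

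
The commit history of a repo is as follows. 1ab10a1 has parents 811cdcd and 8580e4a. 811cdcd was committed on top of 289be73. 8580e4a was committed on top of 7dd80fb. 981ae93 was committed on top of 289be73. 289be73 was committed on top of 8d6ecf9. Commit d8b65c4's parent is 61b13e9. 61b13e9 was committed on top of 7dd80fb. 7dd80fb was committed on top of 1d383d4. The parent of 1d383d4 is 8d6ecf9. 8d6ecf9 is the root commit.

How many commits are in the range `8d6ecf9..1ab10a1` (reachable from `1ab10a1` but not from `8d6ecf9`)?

Reachable from 1ab10a1: {1ab10a1, 1d383d4, 289be73, 7dd80fb, 811cdcd, 8580e4a, 8d6ecf9}.
Reachable from 8d6ecf9: {8d6ecf9}.
In 1ab10a1's history but not 8d6ecf9's: {1ab10a1, 1d383d4, 289be73, 7dd80fb, 811cdcd, 8580e4a} — 6 commits.

6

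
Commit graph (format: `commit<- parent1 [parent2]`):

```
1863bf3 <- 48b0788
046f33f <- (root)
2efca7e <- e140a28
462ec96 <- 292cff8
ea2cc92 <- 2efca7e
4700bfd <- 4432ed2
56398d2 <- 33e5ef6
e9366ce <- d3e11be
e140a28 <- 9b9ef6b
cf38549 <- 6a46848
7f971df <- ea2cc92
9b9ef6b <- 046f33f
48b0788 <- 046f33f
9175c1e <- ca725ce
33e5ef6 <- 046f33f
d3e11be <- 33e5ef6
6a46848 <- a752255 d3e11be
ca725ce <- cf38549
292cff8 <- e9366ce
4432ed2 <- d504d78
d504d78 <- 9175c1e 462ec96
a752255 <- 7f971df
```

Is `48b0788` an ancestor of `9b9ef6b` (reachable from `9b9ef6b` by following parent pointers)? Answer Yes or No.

No

Ancestors of 9b9ef6b: {046f33f, 9b9ef6b}.
48b0788 is not in that set, so it is not an ancestor of 9b9ef6b.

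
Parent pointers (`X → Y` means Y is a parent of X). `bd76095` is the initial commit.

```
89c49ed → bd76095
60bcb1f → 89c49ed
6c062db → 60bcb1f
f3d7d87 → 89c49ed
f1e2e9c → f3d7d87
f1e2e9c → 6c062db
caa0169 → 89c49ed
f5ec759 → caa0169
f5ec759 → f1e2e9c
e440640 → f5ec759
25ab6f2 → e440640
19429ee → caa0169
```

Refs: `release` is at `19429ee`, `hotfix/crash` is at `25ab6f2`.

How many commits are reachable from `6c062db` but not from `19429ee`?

2

Reachable from 6c062db: {60bcb1f, 6c062db, 89c49ed, bd76095}.
Reachable from 19429ee: {19429ee, 89c49ed, bd76095, caa0169}.
In 6c062db's history but not 19429ee's: {60bcb1f, 6c062db} — 2 commits.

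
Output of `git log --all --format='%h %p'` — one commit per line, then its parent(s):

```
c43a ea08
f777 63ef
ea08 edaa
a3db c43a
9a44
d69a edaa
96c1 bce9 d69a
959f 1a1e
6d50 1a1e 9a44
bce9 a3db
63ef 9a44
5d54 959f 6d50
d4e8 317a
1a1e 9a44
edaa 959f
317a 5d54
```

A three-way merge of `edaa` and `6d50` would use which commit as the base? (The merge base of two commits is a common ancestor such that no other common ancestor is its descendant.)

Ancestors of edaa: {1a1e, 959f, 9a44, edaa}.
Ancestors of 6d50: {1a1e, 6d50, 9a44}.
Common ancestors: {1a1e, 9a44}.
Among these, 1a1e is not an ancestor of any other common ancestor — it is the merge base.

1a1e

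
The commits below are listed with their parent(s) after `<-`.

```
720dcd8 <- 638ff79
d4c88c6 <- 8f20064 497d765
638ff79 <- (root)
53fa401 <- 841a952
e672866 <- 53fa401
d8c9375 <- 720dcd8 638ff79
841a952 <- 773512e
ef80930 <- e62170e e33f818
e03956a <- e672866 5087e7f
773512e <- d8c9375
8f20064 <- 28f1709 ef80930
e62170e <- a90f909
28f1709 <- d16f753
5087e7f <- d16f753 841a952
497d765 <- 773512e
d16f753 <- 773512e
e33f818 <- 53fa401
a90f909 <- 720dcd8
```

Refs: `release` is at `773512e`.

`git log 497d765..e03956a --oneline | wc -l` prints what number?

6

Reachable from e03956a: {5087e7f, 53fa401, 638ff79, 720dcd8, 773512e, 841a952, d16f753, d8c9375, e03956a, e672866}.
Reachable from 497d765: {497d765, 638ff79, 720dcd8, 773512e, d8c9375}.
In e03956a's history but not 497d765's: {5087e7f, 53fa401, 841a952, d16f753, e03956a, e672866} — 6 commits.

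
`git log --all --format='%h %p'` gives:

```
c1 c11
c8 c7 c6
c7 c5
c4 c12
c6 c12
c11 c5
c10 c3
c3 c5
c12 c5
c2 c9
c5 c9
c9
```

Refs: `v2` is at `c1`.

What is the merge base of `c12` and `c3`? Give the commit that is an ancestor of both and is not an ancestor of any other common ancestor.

c5

Ancestors of c12: {c12, c5, c9}.
Ancestors of c3: {c3, c5, c9}.
Common ancestors: {c5, c9}.
Among these, c5 is not an ancestor of any other common ancestor — it is the merge base.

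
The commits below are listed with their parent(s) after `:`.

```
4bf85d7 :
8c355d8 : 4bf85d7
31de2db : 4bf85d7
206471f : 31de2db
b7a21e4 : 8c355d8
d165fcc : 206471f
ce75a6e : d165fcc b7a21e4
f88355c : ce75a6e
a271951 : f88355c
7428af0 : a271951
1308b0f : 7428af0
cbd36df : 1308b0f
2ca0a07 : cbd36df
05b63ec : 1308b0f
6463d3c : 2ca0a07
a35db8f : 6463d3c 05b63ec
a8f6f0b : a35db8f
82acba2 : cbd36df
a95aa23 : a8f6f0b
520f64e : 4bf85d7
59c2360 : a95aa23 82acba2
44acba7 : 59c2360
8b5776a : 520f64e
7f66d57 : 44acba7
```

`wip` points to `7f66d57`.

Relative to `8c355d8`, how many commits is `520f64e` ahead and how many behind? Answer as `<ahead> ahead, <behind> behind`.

1 ahead, 1 behind

Reachable from 520f64e: {4bf85d7, 520f64e}.
Reachable from 8c355d8: {4bf85d7, 8c355d8}.
Only in 520f64e's history (ahead): {520f64e} — 1.
Only in 8c355d8's history (behind): {8c355d8} — 1.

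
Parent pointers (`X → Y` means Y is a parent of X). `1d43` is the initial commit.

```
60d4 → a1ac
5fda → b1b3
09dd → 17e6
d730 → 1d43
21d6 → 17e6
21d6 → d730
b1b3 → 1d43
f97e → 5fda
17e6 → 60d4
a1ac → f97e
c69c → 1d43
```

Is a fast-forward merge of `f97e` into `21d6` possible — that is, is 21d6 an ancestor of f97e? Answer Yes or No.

A fast-forward from 21d6 to f97e is possible iff 21d6 is an ancestor of f97e.
Ancestors of f97e: {1d43, 5fda, b1b3, f97e}.
21d6 is not among them, so fast-forward is not possible.

No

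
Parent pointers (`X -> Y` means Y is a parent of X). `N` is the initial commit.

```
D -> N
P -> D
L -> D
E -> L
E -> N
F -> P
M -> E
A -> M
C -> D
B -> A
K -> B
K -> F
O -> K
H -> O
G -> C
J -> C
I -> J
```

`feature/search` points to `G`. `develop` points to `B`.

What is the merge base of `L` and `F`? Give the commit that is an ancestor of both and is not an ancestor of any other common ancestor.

D

Ancestors of L: {D, L, N}.
Ancestors of F: {D, F, N, P}.
Common ancestors: {D, N}.
Among these, D is not an ancestor of any other common ancestor — it is the merge base.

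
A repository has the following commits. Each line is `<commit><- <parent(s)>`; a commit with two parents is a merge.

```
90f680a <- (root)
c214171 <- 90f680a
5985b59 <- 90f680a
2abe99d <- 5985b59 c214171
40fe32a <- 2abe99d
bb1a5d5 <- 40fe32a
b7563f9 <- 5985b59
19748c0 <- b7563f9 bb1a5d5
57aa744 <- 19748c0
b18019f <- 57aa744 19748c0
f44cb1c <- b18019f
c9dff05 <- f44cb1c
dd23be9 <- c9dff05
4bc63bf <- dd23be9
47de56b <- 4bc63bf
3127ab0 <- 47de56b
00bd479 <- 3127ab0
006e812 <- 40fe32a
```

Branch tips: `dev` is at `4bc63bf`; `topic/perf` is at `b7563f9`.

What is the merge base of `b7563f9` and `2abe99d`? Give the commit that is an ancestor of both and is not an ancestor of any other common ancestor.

5985b59

Ancestors of b7563f9: {5985b59, 90f680a, b7563f9}.
Ancestors of 2abe99d: {2abe99d, 5985b59, 90f680a, c214171}.
Common ancestors: {5985b59, 90f680a}.
Among these, 5985b59 is not an ancestor of any other common ancestor — it is the merge base.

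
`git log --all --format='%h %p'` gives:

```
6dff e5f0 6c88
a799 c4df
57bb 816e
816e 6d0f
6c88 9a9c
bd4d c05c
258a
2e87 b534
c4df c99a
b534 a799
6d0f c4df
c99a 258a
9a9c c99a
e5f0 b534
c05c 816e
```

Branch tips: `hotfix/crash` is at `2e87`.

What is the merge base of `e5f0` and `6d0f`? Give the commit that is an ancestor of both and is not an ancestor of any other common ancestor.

Ancestors of e5f0: {258a, a799, b534, c4df, c99a, e5f0}.
Ancestors of 6d0f: {258a, 6d0f, c4df, c99a}.
Common ancestors: {258a, c4df, c99a}.
Among these, c4df is not an ancestor of any other common ancestor — it is the merge base.

c4df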